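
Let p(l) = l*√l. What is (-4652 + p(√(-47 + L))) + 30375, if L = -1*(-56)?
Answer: 25723 + 3*√3 ≈ 25728.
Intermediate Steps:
L = 56
p(l) = l^(3/2)
(-4652 + p(√(-47 + L))) + 30375 = (-4652 + (√(-47 + 56))^(3/2)) + 30375 = (-4652 + (√9)^(3/2)) + 30375 = (-4652 + 3^(3/2)) + 30375 = (-4652 + 3*√3) + 30375 = 25723 + 3*√3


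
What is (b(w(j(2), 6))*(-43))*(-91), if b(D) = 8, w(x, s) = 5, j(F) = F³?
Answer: 31304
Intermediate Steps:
(b(w(j(2), 6))*(-43))*(-91) = (8*(-43))*(-91) = -344*(-91) = 31304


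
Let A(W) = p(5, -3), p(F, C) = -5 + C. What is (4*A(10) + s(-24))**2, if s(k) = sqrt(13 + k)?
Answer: (32 - I*sqrt(11))**2 ≈ 1013.0 - 212.26*I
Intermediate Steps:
A(W) = -8 (A(W) = -5 - 3 = -8)
(4*A(10) + s(-24))**2 = (4*(-8) + sqrt(13 - 24))**2 = (-32 + sqrt(-11))**2 = (-32 + I*sqrt(11))**2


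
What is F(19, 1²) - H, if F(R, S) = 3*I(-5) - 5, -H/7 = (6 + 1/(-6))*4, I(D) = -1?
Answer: 466/3 ≈ 155.33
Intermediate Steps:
H = -490/3 (H = -7*(6 + 1/(-6))*4 = -7*(6 - ⅙)*4 = -245*4/6 = -7*70/3 = -490/3 ≈ -163.33)
F(R, S) = -8 (F(R, S) = 3*(-1) - 5 = -3 - 5 = -8)
F(19, 1²) - H = -8 - 1*(-490/3) = -8 + 490/3 = 466/3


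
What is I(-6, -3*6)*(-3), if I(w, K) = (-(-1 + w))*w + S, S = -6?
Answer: 144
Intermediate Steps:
I(w, K) = -6 + w*(1 - w) (I(w, K) = (-(-1 + w))*w - 6 = (1 - w)*w - 6 = w*(1 - w) - 6 = -6 + w*(1 - w))
I(-6, -3*6)*(-3) = (-6 - 6 - 1*(-6)²)*(-3) = (-6 - 6 - 1*36)*(-3) = (-6 - 6 - 36)*(-3) = -48*(-3) = 144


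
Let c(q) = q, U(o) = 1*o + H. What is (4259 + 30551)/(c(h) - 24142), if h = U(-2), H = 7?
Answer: -34810/24137 ≈ -1.4422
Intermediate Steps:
U(o) = 7 + o (U(o) = 1*o + 7 = o + 7 = 7 + o)
h = 5 (h = 7 - 2 = 5)
(4259 + 30551)/(c(h) - 24142) = (4259 + 30551)/(5 - 24142) = 34810/(-24137) = 34810*(-1/24137) = -34810/24137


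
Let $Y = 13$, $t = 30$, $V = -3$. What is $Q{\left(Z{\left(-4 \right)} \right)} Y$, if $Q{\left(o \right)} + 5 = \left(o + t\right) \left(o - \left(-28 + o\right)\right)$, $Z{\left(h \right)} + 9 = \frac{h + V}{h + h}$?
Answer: $\frac{15795}{2} \approx 7897.5$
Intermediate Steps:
$Z{\left(h \right)} = -9 + \frac{-3 + h}{2 h}$ ($Z{\left(h \right)} = -9 + \frac{h - 3}{h + h} = -9 + \frac{-3 + h}{2 h}$)
$Q{\left(o \right)} = 835 + 28 o$ ($Q{\left(o \right)} = -5 + \left(o + 30\right) \left(o - \left(-28 + o\right)\right) = -5 + \left(30 + o\right) 28 = -5 + \left(840 + 28 o\right) = 835 + 28 o$)
$Q{\left(Z{\left(-4 \right)} \right)} Y = \left(835 + 28 \frac{-3 - -68}{2 \left(-4\right)}\right) 13 = \left(835 + 28 \cdot \frac{1}{2} \left(- \frac{1}{4}\right) \left(-3 + 68\right)\right) 13 = \left(835 + 28 \cdot \frac{1}{2} \left(- \frac{1}{4}\right) 65\right) 13 = \left(835 + 28 \left(- \frac{65}{8}\right)\right) 13 = \left(835 - \frac{455}{2}\right) 13 = \frac{1215}{2} \cdot 13 = \frac{15795}{2}$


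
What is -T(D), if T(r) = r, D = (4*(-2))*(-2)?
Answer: -16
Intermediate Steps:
D = 16 (D = -8*(-2) = 16)
-T(D) = -1*16 = -16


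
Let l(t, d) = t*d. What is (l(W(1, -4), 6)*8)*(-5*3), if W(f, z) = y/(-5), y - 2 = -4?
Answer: -288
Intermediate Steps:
y = -2 (y = 2 - 4 = -2)
W(f, z) = ⅖ (W(f, z) = -2/(-5) = -2*(-⅕) = ⅖)
l(t, d) = d*t
(l(W(1, -4), 6)*8)*(-5*3) = ((6*(⅖))*8)*(-5*3) = ((12/5)*8)*(-15) = (96/5)*(-15) = -288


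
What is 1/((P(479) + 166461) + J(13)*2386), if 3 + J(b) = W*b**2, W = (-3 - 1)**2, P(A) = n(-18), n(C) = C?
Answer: 1/6611029 ≈ 1.5126e-7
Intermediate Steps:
P(A) = -18
W = 16 (W = (-4)**2 = 16)
J(b) = -3 + 16*b**2
1/((P(479) + 166461) + J(13)*2386) = 1/((-18 + 166461) + (-3 + 16*13**2)*2386) = 1/(166443 + (-3 + 16*169)*2386) = 1/(166443 + (-3 + 2704)*2386) = 1/(166443 + 2701*2386) = 1/(166443 + 6444586) = 1/6611029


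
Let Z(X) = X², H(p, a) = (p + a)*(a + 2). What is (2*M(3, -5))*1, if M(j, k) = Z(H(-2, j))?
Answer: 50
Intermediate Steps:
H(p, a) = (2 + a)*(a + p) (H(p, a) = (a + p)*(2 + a) = (2 + a)*(a + p))
M(j, k) = (-4 + j²)² (M(j, k) = (j² + 2*j + 2*(-2) + j*(-2))² = (j² + 2*j - 4 - 2*j)² = (-4 + j²)²)
(2*M(3, -5))*1 = (2*(-4 + 3²)²)*1 = (2*(-4 + 9)²)*1 = (2*5²)*1 = (2*25)*1 = 50*1 = 50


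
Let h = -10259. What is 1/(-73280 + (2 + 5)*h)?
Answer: -1/145093 ≈ -6.8921e-6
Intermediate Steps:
1/(-73280 + (2 + 5)*h) = 1/(-73280 + (2 + 5)*(-10259)) = 1/(-73280 + 7*(-10259)) = 1/(-73280 - 71813) = 1/(-145093) = -1/145093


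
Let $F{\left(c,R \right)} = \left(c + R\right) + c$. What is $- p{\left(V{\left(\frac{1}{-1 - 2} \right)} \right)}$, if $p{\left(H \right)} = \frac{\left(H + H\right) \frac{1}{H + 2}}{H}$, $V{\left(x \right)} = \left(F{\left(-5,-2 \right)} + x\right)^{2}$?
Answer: $- \frac{18}{1387} \approx -0.012978$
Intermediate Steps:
$F{\left(c,R \right)} = R + 2 c$ ($F{\left(c,R \right)} = \left(R + c\right) + c = R + 2 c$)
$V{\left(x \right)} = \left(-12 + x\right)^{2}$ ($V{\left(x \right)} = \left(\left(-2 + 2 \left(-5\right)\right) + x\right)^{2} = \left(\left(-2 - 10\right) + x\right)^{2} = \left(-12 + x\right)^{2}$)
$p{\left(H \right)} = \frac{2}{2 + H}$ ($p{\left(H \right)} = \frac{2 H \frac{1}{2 + H}}{H} = \frac{2}{2 + H}$)
$- p{\left(V{\left(\frac{1}{-1 - 2} \right)} \right)} = - \frac{2}{2 + \left(-12 + \frac{1}{-1 - 2}\right)^{2}} = - \frac{2}{2 + \left(-12 + \frac{1}{-3}\right)^{2}} = - \frac{2}{2 + \left(-12 - \frac{1}{3}\right)^{2}} = - \frac{2}{2 + \left(- \frac{37}{3}\right)^{2}} = - \frac{2}{2 + \frac{1369}{9}} = - \frac{2}{\frac{1387}{9}} = - \frac{2 \cdot 9}{1387} = \left(-1\right) \frac{18}{1387} = - \frac{18}{1387}$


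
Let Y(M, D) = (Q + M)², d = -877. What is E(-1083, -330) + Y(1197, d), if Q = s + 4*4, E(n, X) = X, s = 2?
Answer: 1475895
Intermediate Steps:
Q = 18 (Q = 2 + 4*4 = 2 + 16 = 18)
Y(M, D) = (18 + M)²
E(-1083, -330) + Y(1197, d) = -330 + (18 + 1197)² = -330 + 1215² = -330 + 1476225 = 1475895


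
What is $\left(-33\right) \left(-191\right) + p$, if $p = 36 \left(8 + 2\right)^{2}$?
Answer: $9903$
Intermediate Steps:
$p = 3600$ ($p = 36 \cdot 10^{2} = 36 \cdot 100 = 3600$)
$\left(-33\right) \left(-191\right) + p = \left(-33\right) \left(-191\right) + 3600 = 6303 + 3600 = 9903$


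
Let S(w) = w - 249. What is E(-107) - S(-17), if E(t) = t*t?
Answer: 11715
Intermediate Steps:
S(w) = -249 + w
E(t) = t²
E(-107) - S(-17) = (-107)² - (-249 - 17) = 11449 - 1*(-266) = 11449 + 266 = 11715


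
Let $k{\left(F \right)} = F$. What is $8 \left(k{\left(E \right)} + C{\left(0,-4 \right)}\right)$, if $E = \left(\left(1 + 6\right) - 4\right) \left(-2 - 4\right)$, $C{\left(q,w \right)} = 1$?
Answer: $-136$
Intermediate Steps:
$E = -18$ ($E = \left(7 - 4\right) \left(-6\right) = 3 \left(-6\right) = -18$)
$8 \left(k{\left(E \right)} + C{\left(0,-4 \right)}\right) = 8 \left(-18 + 1\right) = 8 \left(-17\right) = -136$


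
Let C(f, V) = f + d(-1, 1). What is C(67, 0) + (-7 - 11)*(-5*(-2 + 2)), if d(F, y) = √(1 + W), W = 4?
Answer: 67 + √5 ≈ 69.236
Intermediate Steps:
d(F, y) = √5 (d(F, y) = √(1 + 4) = √5)
C(f, V) = f + √5
C(67, 0) + (-7 - 11)*(-5*(-2 + 2)) = (67 + √5) + (-7 - 11)*(-5*(-2 + 2)) = (67 + √5) - (-90)*0 = (67 + √5) - 18*0 = (67 + √5) + 0 = 67 + √5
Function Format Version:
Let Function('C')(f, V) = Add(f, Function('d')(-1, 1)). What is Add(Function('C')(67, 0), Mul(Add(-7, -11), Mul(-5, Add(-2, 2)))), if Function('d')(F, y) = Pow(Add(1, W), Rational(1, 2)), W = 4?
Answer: Add(67, Pow(5, Rational(1, 2))) ≈ 69.236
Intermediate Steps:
Function('d')(F, y) = Pow(5, Rational(1, 2)) (Function('d')(F, y) = Pow(Add(1, 4), Rational(1, 2)) = Pow(5, Rational(1, 2)))
Function('C')(f, V) = Add(f, Pow(5, Rational(1, 2)))
Add(Function('C')(67, 0), Mul(Add(-7, -11), Mul(-5, Add(-2, 2)))) = Add(Add(67, Pow(5, Rational(1, 2))), Mul(Add(-7, -11), Mul(-5, Add(-2, 2)))) = Add(Add(67, Pow(5, Rational(1, 2))), Mul(-18, Mul(-5, 0))) = Add(Add(67, Pow(5, Rational(1, 2))), Mul(-18, 0)) = Add(Add(67, Pow(5, Rational(1, 2))), 0) = Add(67, Pow(5, Rational(1, 2)))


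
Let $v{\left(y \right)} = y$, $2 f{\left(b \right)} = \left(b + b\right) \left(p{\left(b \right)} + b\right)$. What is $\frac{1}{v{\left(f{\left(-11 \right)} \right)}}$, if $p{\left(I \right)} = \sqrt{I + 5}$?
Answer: $\frac{1}{127} + \frac{i \sqrt{6}}{1397} \approx 0.007874 + 0.0017534 i$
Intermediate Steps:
$p{\left(I \right)} = \sqrt{5 + I}$
$f{\left(b \right)} = b \left(b + \sqrt{5 + b}\right)$ ($f{\left(b \right)} = \frac{\left(b + b\right) \left(\sqrt{5 + b} + b\right)}{2} = \frac{2 b \left(b + \sqrt{5 + b}\right)}{2} = b \left(b + \sqrt{5 + b}\right)$)
$\frac{1}{v{\left(f{\left(-11 \right)} \right)}} = \frac{1}{\left(-11\right) \left(-11 + \sqrt{5 - 11}\right)} = \frac{1}{\left(-11\right) \left(-11 + \sqrt{-6}\right)} = \frac{1}{\left(-11\right) \left(-11 + i \sqrt{6}\right)} = \frac{1}{121 - 11 i \sqrt{6}}$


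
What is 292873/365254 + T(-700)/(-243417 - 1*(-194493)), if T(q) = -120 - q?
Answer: 3529167833/4467421674 ≈ 0.78998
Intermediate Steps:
292873/365254 + T(-700)/(-243417 - 1*(-194493)) = 292873/365254 + (-120 - 1*(-700))/(-243417 - 1*(-194493)) = 292873*(1/365254) + (-120 + 700)/(-243417 + 194493) = 292873/365254 + 580/(-48924) = 292873/365254 + 580*(-1/48924) = 292873/365254 - 145/12231 = 3529167833/4467421674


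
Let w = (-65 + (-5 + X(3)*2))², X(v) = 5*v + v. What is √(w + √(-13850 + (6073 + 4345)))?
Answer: √(1156 + 2*I*√858) ≈ 34.011 + 0.8612*I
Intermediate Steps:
X(v) = 6*v
w = 1156 (w = (-65 + (-5 + (6*3)*2))² = (-65 + (-5 + 18*2))² = (-65 + (-5 + 36))² = (-65 + 31)² = (-34)² = 1156)
√(w + √(-13850 + (6073 + 4345))) = √(1156 + √(-13850 + (6073 + 4345))) = √(1156 + √(-13850 + 10418)) = √(1156 + √(-3432)) = √(1156 + 2*I*√858)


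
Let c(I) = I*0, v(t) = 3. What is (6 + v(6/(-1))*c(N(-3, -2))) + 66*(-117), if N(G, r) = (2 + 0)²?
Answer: -7716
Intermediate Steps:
N(G, r) = 4 (N(G, r) = 2² = 4)
c(I) = 0
(6 + v(6/(-1))*c(N(-3, -2))) + 66*(-117) = (6 + 3*0) + 66*(-117) = (6 + 0) - 7722 = 6 - 7722 = -7716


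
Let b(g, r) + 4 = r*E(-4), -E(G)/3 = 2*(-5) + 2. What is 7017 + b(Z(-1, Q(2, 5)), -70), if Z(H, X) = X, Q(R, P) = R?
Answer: 5333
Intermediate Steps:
E(G) = 24 (E(G) = -3*(2*(-5) + 2) = -3*(-10 + 2) = -3*(-8) = 24)
b(g, r) = -4 + 24*r (b(g, r) = -4 + r*24 = -4 + 24*r)
7017 + b(Z(-1, Q(2, 5)), -70) = 7017 + (-4 + 24*(-70)) = 7017 + (-4 - 1680) = 7017 - 1684 = 5333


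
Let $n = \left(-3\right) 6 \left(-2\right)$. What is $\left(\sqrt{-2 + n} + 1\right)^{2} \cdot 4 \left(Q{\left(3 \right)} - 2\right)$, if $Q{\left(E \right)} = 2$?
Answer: $0$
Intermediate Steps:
$n = 36$ ($n = \left(-18\right) \left(-2\right) = 36$)
$\left(\sqrt{-2 + n} + 1\right)^{2} \cdot 4 \left(Q{\left(3 \right)} - 2\right) = \left(\sqrt{-2 + 36} + 1\right)^{2} \cdot 4 \left(2 - 2\right) = \left(\sqrt{34} + 1\right)^{2} \cdot 4 \cdot 0 = \left(1 + \sqrt{34}\right)^{2} \cdot 4 \cdot 0 = 4 \left(1 + \sqrt{34}\right)^{2} \cdot 0 = 0$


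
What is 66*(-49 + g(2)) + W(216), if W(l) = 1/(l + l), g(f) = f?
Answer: -1340063/432 ≈ -3102.0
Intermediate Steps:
W(l) = 1/(2*l)
66*(-49 + g(2)) + W(216) = 66*(-49 + 2) + (½)/216 = 66*(-47) + (½)*(1/216) = -3102 + 1/432 = -1340063/432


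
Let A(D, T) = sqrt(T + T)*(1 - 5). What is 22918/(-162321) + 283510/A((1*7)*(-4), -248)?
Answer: -22918/162321 + 141755*I*sqrt(31)/248 ≈ -0.14119 + 3182.5*I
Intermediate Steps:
A(D, T) = -4*sqrt(2)*sqrt(T) (A(D, T) = sqrt(2*T)*(-4) = (sqrt(2)*sqrt(T))*(-4) = -4*sqrt(2)*sqrt(T))
22918/(-162321) + 283510/A((1*7)*(-4), -248) = 22918/(-162321) + 283510/((-4*sqrt(2)*sqrt(-248))) = 22918*(-1/162321) + 283510/((-4*sqrt(2)*2*I*sqrt(62))) = -22918/162321 + 283510/((-16*I*sqrt(31))) = -22918/162321 + 283510*(I*sqrt(31)/496) = -22918/162321 + 141755*I*sqrt(31)/248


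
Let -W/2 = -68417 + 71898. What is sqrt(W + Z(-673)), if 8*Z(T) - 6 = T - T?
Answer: I*sqrt(27845)/2 ≈ 83.434*I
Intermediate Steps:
Z(T) = 3/4 (Z(T) = 3/4 + (T - T)/8 = 3/4 + (1/8)*0 = 3/4 + 0 = 3/4)
W = -6962 (W = -2*(-68417 + 71898) = -2*3481 = -6962)
sqrt(W + Z(-673)) = sqrt(-6962 + 3/4) = sqrt(-27845/4) = I*sqrt(27845)/2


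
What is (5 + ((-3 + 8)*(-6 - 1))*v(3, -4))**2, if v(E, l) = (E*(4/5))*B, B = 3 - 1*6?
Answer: 66049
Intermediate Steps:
B = -3 (B = 3 - 6 = -3)
v(E, l) = -12*E/5 (v(E, l) = (E*(4/5))*(-3) = (4*E/5)*(-3) = -12*E/5)
(5 + ((-3 + 8)*(-6 - 1))*v(3, -4))**2 = (5 + ((-3 + 8)*(-6 - 1))*(-12/5*3))**2 = (5 + (5*(-7))*(-36/5))**2 = (5 - 35*(-36/5))**2 = (5 + 252)**2 = 257**2 = 66049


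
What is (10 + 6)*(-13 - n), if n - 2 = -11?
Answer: -64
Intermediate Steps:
n = -9 (n = 2 - 11 = -9)
(10 + 6)*(-13 - n) = (10 + 6)*(-13 - 1*(-9)) = 16*(-13 + 9) = 16*(-4) = -64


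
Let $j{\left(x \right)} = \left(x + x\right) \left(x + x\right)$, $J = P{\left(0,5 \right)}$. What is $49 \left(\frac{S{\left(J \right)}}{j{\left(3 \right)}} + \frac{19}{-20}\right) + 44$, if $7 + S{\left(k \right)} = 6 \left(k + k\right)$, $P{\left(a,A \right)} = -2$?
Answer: $- \frac{4027}{90} \approx -44.744$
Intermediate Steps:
$J = -2$
$S{\left(k \right)} = -7 + 12 k$ ($S{\left(k \right)} = -7 + 6 \left(k + k\right) = -7 + 6 \cdot 2 k = -7 + 12 k$)
$j{\left(x \right)} = 4 x^{2}$ ($j{\left(x \right)} = 2 x 2 x = 4 x^{2}$)
$49 \left(\frac{S{\left(J \right)}}{j{\left(3 \right)}} + \frac{19}{-20}\right) + 44 = 49 \left(\frac{-7 + 12 \left(-2\right)}{4 \cdot 3^{2}} + \frac{19}{-20}\right) + 44 = 49 \left(\frac{-7 - 24}{4 \cdot 9} + 19 \left(- \frac{1}{20}\right)\right) + 44 = 49 \left(- \frac{31}{36} - \frac{19}{20}\right) + 44 = 49 \left(- \frac{163}{90}\right) + 44 = - \frac{7987}{90} + 44 = - \frac{4027}{90}$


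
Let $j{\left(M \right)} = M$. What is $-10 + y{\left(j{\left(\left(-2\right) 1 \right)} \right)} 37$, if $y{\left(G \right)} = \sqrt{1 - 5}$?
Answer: $-10 + 74 i \approx -10.0 + 74.0 i$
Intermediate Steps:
$y{\left(G \right)} = 2 i$ ($y{\left(G \right)} = \sqrt{-4} = 2 i$)
$-10 + y{\left(j{\left(\left(-2\right) 1 \right)} \right)} 37 = -10 + 2 i 37 = -10 + 74 i$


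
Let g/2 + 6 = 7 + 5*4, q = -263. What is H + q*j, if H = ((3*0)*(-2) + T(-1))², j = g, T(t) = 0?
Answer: -11046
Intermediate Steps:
g = 42 (g = -12 + 2*(7 + 5*4) = -12 + 2*(7 + 20) = -12 + 2*27 = -12 + 54 = 42)
j = 42
H = 0 (H = ((3*0)*(-2) + 0)² = (0*(-2) + 0)² = (0 + 0)² = 0² = 0)
H + q*j = 0 - 263*42 = 0 - 11046 = -11046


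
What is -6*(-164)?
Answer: 984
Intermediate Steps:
-6*(-164) = -2*(-492) = 984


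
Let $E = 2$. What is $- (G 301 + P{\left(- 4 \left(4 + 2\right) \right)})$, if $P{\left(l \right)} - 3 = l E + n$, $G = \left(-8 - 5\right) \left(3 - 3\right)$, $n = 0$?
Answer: $45$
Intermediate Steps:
$G = 0$ ($G = - 13 \left(3 - 3\right) = \left(-13\right) 0 = 0$)
$P{\left(l \right)} = 3 + 2 l$ ($P{\left(l \right)} = 3 + \left(l 2 + 0\right) = 3 + \left(2 l + 0\right) = 3 + 2 l$)
$- (G 301 + P{\left(- 4 \left(4 + 2\right) \right)}) = - (0 \cdot 301 + \left(3 + 2 \left(- 4 \left(4 + 2\right)\right)\right)) = - (0 + \left(3 + 2 \left(\left(-4\right) 6\right)\right)) = - (0 + \left(3 + 2 \left(-24\right)\right)) = - (0 + \left(3 - 48\right)) = - (0 - 45) = \left(-1\right) \left(-45\right) = 45$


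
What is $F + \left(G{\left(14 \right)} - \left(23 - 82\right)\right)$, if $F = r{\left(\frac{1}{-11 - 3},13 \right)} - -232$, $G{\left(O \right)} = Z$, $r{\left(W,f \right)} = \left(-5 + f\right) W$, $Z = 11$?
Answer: $\frac{2110}{7} \approx 301.43$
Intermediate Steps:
$r{\left(W,f \right)} = W \left(-5 + f\right)$
$G{\left(O \right)} = 11$
$F = \frac{1620}{7}$ ($F = \frac{-5 + 13}{-11 - 3} - -232 = \frac{1}{-14} \cdot 8 + 232 = \left(- \frac{1}{14}\right) 8 + 232 = - \frac{4}{7} + 232 = \frac{1620}{7} \approx 231.43$)
$F + \left(G{\left(14 \right)} - \left(23 - 82\right)\right) = \frac{1620}{7} + \left(11 - \left(23 - 82\right)\right) = \frac{1620}{7} + \left(11 - -59\right) = \frac{1620}{7} + \left(11 + 59\right) = \frac{1620}{7} + 70 = \frac{2110}{7}$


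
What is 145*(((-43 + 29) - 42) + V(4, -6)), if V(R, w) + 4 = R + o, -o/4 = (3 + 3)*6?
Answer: -29000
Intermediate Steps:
o = -144 (o = -4*(3 + 3)*6 = -24*6 = -4*36 = -144)
V(R, w) = -148 + R (V(R, w) = -4 + (R - 144) = -4 + (-144 + R) = -148 + R)
145*(((-43 + 29) - 42) + V(4, -6)) = 145*(((-43 + 29) - 42) + (-148 + 4)) = 145*((-14 - 42) - 144) = 145*(-56 - 144) = 145*(-200) = -29000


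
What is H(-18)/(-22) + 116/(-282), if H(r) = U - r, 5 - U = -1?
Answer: -2330/1551 ≈ -1.5023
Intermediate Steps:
U = 6 (U = 5 - 1*(-1) = 5 + 1 = 6)
H(r) = 6 - r
H(-18)/(-22) + 116/(-282) = (6 - 1*(-18))/(-22) + 116/(-282) = (6 + 18)*(-1/22) + 116*(-1/282) = 24*(-1/22) - 58/141 = -12/11 - 58/141 = -2330/1551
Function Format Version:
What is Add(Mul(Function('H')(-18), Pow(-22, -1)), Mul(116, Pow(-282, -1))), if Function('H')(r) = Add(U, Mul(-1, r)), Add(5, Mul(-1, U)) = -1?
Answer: Rational(-2330, 1551) ≈ -1.5023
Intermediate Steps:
U = 6 (U = Add(5, Mul(-1, -1)) = Add(5, 1) = 6)
Function('H')(r) = Add(6, Mul(-1, r))
Add(Mul(Function('H')(-18), Pow(-22, -1)), Mul(116, Pow(-282, -1))) = Add(Mul(Add(6, Mul(-1, -18)), Pow(-22, -1)), Mul(116, Pow(-282, -1))) = Add(Mul(Add(6, 18), Rational(-1, 22)), Mul(116, Rational(-1, 282))) = Add(Mul(24, Rational(-1, 22)), Rational(-58, 141)) = Add(Rational(-12, 11), Rational(-58, 141)) = Rational(-2330, 1551)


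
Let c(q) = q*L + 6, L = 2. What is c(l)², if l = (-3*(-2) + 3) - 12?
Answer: 0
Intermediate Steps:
l = -3 (l = (6 + 3) - 12 = 9 - 12 = -3)
c(q) = 6 + 2*q (c(q) = q*2 + 6 = 2*q + 6 = 6 + 2*q)
c(l)² = (6 + 2*(-3))² = (6 - 6)² = 0² = 0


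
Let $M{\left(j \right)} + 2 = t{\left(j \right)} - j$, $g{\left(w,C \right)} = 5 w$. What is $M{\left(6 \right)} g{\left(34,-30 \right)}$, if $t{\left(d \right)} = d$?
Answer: $-340$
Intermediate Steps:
$M{\left(j \right)} = -2$ ($M{\left(j \right)} = -2 + \left(j - j\right) = -2 + 0 = -2$)
$M{\left(6 \right)} g{\left(34,-30 \right)} = - 2 \cdot 5 \cdot 34 = \left(-2\right) 170 = -340$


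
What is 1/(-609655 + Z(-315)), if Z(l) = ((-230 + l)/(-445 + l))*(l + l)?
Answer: -76/46368115 ≈ -1.6391e-6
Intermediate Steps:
Z(l) = 2*l*(-230 + l)/(-445 + l) (Z(l) = ((-230 + l)/(-445 + l))*(2*l) = 2*l*(-230 + l)/(-445 + l))
1/(-609655 + Z(-315)) = 1/(-609655 + 2*(-315)*(-230 - 315)/(-445 - 315)) = 1/(-609655 + 2*(-315)*(-545)/(-760)) = 1/(-609655 + 2*(-315)*(-1/760)*(-545)) = 1/(-609655 - 34335/76) = 1/(-46368115/76) = -76/46368115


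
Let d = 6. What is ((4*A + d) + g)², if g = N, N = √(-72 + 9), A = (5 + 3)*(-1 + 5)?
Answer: 17893 + 804*I*√7 ≈ 17893.0 + 2127.2*I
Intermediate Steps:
A = 32 (A = 8*4 = 32)
N = 3*I*√7 (N = √(-63) = 3*I*√7 ≈ 7.9373*I)
g = 3*I*√7 ≈ 7.9373*I
((4*A + d) + g)² = ((4*32 + 6) + 3*I*√7)² = ((128 + 6) + 3*I*√7)² = (134 + 3*I*√7)²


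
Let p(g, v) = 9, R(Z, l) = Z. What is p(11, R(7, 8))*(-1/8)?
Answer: -9/8 ≈ -1.1250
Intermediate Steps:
p(11, R(7, 8))*(-1/8) = 9*(-1/8) = 9*(-1*⅛) = 9*(-⅛) = -9/8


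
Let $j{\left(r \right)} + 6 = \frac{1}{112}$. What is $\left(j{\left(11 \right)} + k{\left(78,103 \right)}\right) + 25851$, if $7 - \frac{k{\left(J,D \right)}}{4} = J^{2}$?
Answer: $\frac{172145}{112} \approx 1537.0$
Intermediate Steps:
$j{\left(r \right)} = - \frac{671}{112}$ ($j{\left(r \right)} = -6 + \frac{1}{112} = - \frac{671}{112}$)
$k{\left(J,D \right)} = 28 - 4 J^{2}$
$\left(j{\left(11 \right)} + k{\left(78,103 \right)}\right) + 25851 = \left(- \frac{671}{112} + \left(28 - 4 \cdot 78^{2}\right)\right) + 25851 = \left(- \frac{671}{112} + \left(28 - 24336\right)\right) + 25851 = \left(- \frac{671}{112} - 24308\right) + 25851 = - \frac{2723167}{112} + 25851 = \frac{172145}{112}$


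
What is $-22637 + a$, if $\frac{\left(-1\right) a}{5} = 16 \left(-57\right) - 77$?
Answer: $-17692$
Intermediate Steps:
$a = 4945$ ($a = - 5 \left(16 \left(-57\right) - 77\right) = - 5 \left(-912 - 77\right) = \left(-5\right) \left(-989\right) = 4945$)
$-22637 + a = -22637 + 4945 = -17692$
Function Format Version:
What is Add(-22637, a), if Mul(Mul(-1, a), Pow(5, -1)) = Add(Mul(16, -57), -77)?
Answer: -17692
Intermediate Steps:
a = 4945 (a = Mul(-5, Add(Mul(16, -57), -77)) = Mul(-5, Add(-912, -77)) = Mul(-5, -989) = 4945)
Add(-22637, a) = Add(-22637, 4945) = -17692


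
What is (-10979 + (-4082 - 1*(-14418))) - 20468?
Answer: -21111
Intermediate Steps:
(-10979 + (-4082 - 1*(-14418))) - 20468 = (-10979 + (-4082 + 14418)) - 20468 = (-10979 + 10336) - 20468 = -643 - 20468 = -21111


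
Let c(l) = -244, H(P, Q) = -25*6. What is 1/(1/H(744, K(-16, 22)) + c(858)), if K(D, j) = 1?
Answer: -150/36601 ≈ -0.0040983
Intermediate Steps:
H(P, Q) = -150
1/(1/H(744, K(-16, 22)) + c(858)) = 1/(1/(-150) - 244) = 1/(-1/150 - 244) = 1/(-36601/150) = -150/36601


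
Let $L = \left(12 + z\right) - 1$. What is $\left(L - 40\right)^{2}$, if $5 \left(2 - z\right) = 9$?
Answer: $\frac{20736}{25} \approx 829.44$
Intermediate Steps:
$z = \frac{1}{5}$ ($z = 2 - \frac{9}{5} = \frac{1}{5} \approx 0.2$)
$L = \frac{56}{5}$ ($L = \left(12 + \frac{1}{5}\right) - 1 = \frac{61}{5} - 1 = \frac{56}{5} \approx 11.2$)
$\left(L - 40\right)^{2} = \left(\frac{56}{5} - 40\right)^{2} = \left(- \frac{144}{5}\right)^{2} = \frac{20736}{25}$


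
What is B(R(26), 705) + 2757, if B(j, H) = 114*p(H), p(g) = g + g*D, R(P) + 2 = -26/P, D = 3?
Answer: 324237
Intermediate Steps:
R(P) = -2 - 26/P
p(g) = 4*g (p(g) = g + g*3 = g + 3*g = 4*g)
B(j, H) = 456*H (B(j, H) = 114*(4*H) = 456*H)
B(R(26), 705) + 2757 = 456*705 + 2757 = 321480 + 2757 = 324237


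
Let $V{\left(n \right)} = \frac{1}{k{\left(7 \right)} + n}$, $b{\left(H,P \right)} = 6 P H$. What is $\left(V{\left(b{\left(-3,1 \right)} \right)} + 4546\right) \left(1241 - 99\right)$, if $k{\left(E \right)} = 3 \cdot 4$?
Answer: $\frac{15574025}{3} \approx 5.1913 \cdot 10^{6}$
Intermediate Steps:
$k{\left(E \right)} = 12$
$b{\left(H,P \right)} = 6 H P$
$V{\left(n \right)} = \frac{1}{12 + n}$
$\left(V{\left(b{\left(-3,1 \right)} \right)} + 4546\right) \left(1241 - 99\right) = \left(\frac{1}{12 + 6 \left(-3\right) 1} + 4546\right) \left(1241 - 99\right) = \left(\frac{1}{12 - 18} + 4546\right) 1142 = \left(\frac{1}{-6} + 4546\right) 1142 = \left(- \frac{1}{6} + 4546\right) 1142 = \frac{27275}{6} \cdot 1142 = \frac{15574025}{3}$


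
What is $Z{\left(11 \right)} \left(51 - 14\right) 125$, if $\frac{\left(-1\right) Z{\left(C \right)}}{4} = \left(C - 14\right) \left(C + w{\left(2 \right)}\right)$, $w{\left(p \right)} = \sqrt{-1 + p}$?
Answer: $666000$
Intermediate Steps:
$Z{\left(C \right)} = - 4 \left(1 + C\right) \left(-14 + C\right)$ ($Z{\left(C \right)} = - 4 \left(C - 14\right) \left(C + \sqrt{-1 + 2}\right) = - 4 \left(-14 + C\right) \left(C + \sqrt{1}\right) = - 4 \left(-14 + C\right) \left(C + 1\right) = - 4 \left(-14 + C\right) \left(1 + C\right) = - 4 \left(1 + C\right) \left(-14 + C\right)$)
$Z{\left(11 \right)} \left(51 - 14\right) 125 = \left(56 - 4 \cdot 11^{2} + 52 \cdot 11\right) \left(51 - 14\right) 125 = \left(56 - 484 + 572\right) 37 \cdot 125 = 144 \cdot 37 \cdot 125 = 5328 \cdot 125 = 666000$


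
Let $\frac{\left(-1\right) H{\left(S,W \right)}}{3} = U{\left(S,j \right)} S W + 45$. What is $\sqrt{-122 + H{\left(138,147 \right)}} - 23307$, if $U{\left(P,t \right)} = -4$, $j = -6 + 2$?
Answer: $-23307 + 5 \sqrt{9727} \approx -22814.0$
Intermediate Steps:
$j = -4$
$H{\left(S,W \right)} = -135 + 12 S W$ ($H{\left(S,W \right)} = - 3 \left(- 4 S W + 45\right) = - 3 \left(45 - 4 S W\right) = -135 + 12 S W$)
$\sqrt{-122 + H{\left(138,147 \right)}} - 23307 = \sqrt{-122 - \left(135 - 243432\right)} - 23307 = \sqrt{-122 + \left(-135 + 243432\right)} - 23307 = \sqrt{-122 + 243297} - 23307 = \sqrt{243175} - 23307 = 5 \sqrt{9727} - 23307 = -23307 + 5 \sqrt{9727}$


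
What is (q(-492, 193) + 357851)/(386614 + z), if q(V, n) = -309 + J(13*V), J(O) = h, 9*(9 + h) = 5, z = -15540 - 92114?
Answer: 1608901/1255320 ≈ 1.2817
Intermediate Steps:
z = -107654
h = -76/9 (h = -9 + (1/9)*5 = -9 + 5/9 = -76/9 ≈ -8.4444)
J(O) = -76/9
q(V, n) = -2857/9 (q(V, n) = -309 - 76/9 = -2857/9)
(q(-492, 193) + 357851)/(386614 + z) = (-2857/9 + 357851)/(386614 - 107654) = (3217802/9)/278960 = (3217802/9)*(1/278960) = 1608901/1255320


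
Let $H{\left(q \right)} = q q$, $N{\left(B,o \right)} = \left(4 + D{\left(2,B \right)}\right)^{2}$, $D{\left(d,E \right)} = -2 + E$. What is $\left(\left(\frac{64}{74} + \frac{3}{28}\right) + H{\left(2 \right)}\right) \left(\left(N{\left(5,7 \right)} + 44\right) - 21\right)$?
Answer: $\frac{92718}{259} \approx 357.98$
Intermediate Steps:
$N{\left(B,o \right)} = \left(2 + B\right)^{2}$ ($N{\left(B,o \right)} = \left(4 + \left(-2 + B\right)\right)^{2} = \left(2 + B\right)^{2}$)
$H{\left(q \right)} = q^{2}$
$\left(\left(\frac{64}{74} + \frac{3}{28}\right) + H{\left(2 \right)}\right) \left(\left(N{\left(5,7 \right)} + 44\right) - 21\right) = \left(\left(\frac{64}{74} + \frac{3}{28}\right) + 2^{2}\right) \left(\left(\left(2 + 5\right)^{2} + 44\right) - 21\right) = \left(\left(64 \cdot \frac{1}{74} + 3 \cdot \frac{1}{28}\right) + 4\right) \left(\left(7^{2} + 44\right) - 21\right) = \left(\left(\frac{32}{37} + \frac{3}{28}\right) + 4\right) \left(\left(49 + 44\right) - 21\right) = \left(\frac{1007}{1036} + 4\right) \left(93 - 21\right) = \frac{5151}{1036} \cdot 72 = \frac{92718}{259}$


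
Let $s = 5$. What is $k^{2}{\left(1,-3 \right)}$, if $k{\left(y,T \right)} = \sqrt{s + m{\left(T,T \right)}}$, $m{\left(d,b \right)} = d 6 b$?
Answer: $59$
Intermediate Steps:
$m{\left(d,b \right)} = 6 b d$ ($m{\left(d,b \right)} = 6 d b = 6 b d$)
$k{\left(y,T \right)} = \sqrt{5 + 6 T^{2}}$ ($k{\left(y,T \right)} = \sqrt{5 + 6 T T} = \sqrt{5 + 6 T^{2}}$)
$k^{2}{\left(1,-3 \right)} = \left(\sqrt{5 + 6 \left(-3\right)^{2}}\right)^{2} = \left(\sqrt{5 + 6 \cdot 9}\right)^{2} = \left(\sqrt{5 + 54}\right)^{2} = \left(\sqrt{59}\right)^{2} = 59$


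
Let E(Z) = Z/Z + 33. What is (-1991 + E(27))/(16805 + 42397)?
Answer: -1957/59202 ≈ -0.033056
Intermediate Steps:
E(Z) = 34 (E(Z) = 1 + 33 = 34)
(-1991 + E(27))/(16805 + 42397) = (-1991 + 34)/(16805 + 42397) = -1957/59202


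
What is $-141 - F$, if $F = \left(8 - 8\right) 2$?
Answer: $-141$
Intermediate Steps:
$F = 0$ ($F = \left(8 - 8\right) 2 = 0 \cdot 2 = 0$)
$-141 - F = -141 - 0 = -141 + 0 = -141$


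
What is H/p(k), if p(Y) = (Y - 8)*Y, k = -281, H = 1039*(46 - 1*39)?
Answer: 7273/81209 ≈ 0.089559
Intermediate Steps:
H = 7273 (H = 1039*(46 - 39) = 1039*7 = 7273)
p(Y) = Y*(-8 + Y) (p(Y) = (-8 + Y)*Y = Y*(-8 + Y))
H/p(k) = 7273/((-281*(-8 - 281))) = 7273/((-281*(-289))) = 7273/81209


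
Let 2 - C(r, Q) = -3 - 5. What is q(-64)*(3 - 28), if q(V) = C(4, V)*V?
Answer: 16000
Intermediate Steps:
C(r, Q) = 10 (C(r, Q) = 2 - (-3 - 5) = 2 - 1*(-8) = 2 + 8 = 10)
q(V) = 10*V
q(-64)*(3 - 28) = (10*(-64))*(3 - 28) = -640*(-25) = 16000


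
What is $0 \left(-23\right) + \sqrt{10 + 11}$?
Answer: $\sqrt{21} \approx 4.5826$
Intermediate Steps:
$0 \left(-23\right) + \sqrt{10 + 11} = 0 + \sqrt{21} = \sqrt{21}$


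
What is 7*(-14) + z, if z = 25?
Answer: -73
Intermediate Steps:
7*(-14) + z = 7*(-14) + 25 = -98 + 25 = -73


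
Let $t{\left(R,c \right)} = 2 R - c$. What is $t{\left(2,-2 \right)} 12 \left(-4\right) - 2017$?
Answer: $-2305$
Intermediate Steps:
$t{\left(R,c \right)} = - c + 2 R$
$t{\left(2,-2 \right)} 12 \left(-4\right) - 2017 = \left(\left(-1\right) \left(-2\right) + 2 \cdot 2\right) 12 \left(-4\right) - 2017 = \left(2 + 4\right) 12 \left(-4\right) - 2017 = 6 \cdot 12 \left(-4\right) - 2017 = 72 \left(-4\right) - 2017 = -288 - 2017 = -2305$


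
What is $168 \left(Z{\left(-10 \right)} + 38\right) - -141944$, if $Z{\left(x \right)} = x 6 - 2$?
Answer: $137912$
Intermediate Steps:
$Z{\left(x \right)} = -2 + 6 x$ ($Z{\left(x \right)} = 6 x - 2 = -2 + 6 x$)
$168 \left(Z{\left(-10 \right)} + 38\right) - -141944 = 168 \left(\left(-2 + 6 \left(-10\right)\right) + 38\right) - -141944 = 168 \left(\left(-2 - 60\right) + 38\right) + 141944 = 168 \left(-62 + 38\right) + 141944 = 168 \left(-24\right) + 141944 = -4032 + 141944 = 137912$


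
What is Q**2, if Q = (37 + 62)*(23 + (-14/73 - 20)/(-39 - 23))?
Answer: 27309131962596/5121169 ≈ 5.3326e+6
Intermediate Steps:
Q = 5225814/2263 (Q = 99*(23 + (-14*1/73 - 20)/(-62)) = 99*(23 + (-14/73 - 20)*(-1/62)) = 99*(23 - 1474/73*(-1/62)) = 99*(23 + 737/2263) = 99*(52786/2263) = 5225814/2263 ≈ 2309.2)
Q**2 = (5225814/2263)**2 = 27309131962596/5121169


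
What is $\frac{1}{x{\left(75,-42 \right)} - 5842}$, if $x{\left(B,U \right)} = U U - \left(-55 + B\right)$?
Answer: $- \frac{1}{4098} \approx -0.00024402$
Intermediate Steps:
$x{\left(B,U \right)} = 55 + U^{2} - B$ ($x{\left(B,U \right)} = U^{2} - \left(-55 + B\right) = 55 + U^{2} - B$)
$\frac{1}{x{\left(75,-42 \right)} - 5842} = \frac{1}{\left(55 + \left(-42\right)^{2} - 75\right) - 5842} = \frac{1}{\left(55 + 1764 - 75\right) - 5842} = \frac{1}{1744 - 5842} = \frac{1}{-4098} = - \frac{1}{4098}$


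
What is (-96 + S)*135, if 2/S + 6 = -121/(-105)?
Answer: -6624990/509 ≈ -13016.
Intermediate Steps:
S = -210/509 (S = 2/(-6 - 121/(-105)) = 2/(-6 - 121*(-1/105)) = 2/(-6 + 121/105) = 2/(-509/105) = 2*(-105/509) = -210/509 ≈ -0.41257)
(-96 + S)*135 = (-96 - 210/509)*135 = -49074/509*135 = -6624990/509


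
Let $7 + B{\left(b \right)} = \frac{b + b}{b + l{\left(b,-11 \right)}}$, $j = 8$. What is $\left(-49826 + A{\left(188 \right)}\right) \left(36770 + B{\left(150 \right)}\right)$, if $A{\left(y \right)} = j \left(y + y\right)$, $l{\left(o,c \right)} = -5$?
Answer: $- \frac{49916742966}{29} \approx -1.7213 \cdot 10^{9}$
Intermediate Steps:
$B{\left(b \right)} = -7 + \frac{2 b}{-5 + b}$ ($B{\left(b \right)} = -7 + \frac{b + b}{b - 5} = -7 + \frac{2 b}{-5 + b}$)
$A{\left(y \right)} = 16 y$ ($A{\left(y \right)} = 8 \left(y + y\right) = 8 \cdot 2 y = 16 y$)
$\left(-49826 + A{\left(188 \right)}\right) \left(36770 + B{\left(150 \right)}\right) = \left(-49826 + 16 \cdot 188\right) \left(36770 + \frac{5 \left(7 - 150\right)}{-5 + 150}\right) = \left(-49826 + 3008\right) \left(36770 + \frac{5 \left(7 - 150\right)}{145}\right) = - 46818 \left(36770 + 5 \cdot \frac{1}{145} \left(-143\right)\right) = - 46818 \left(36770 - \frac{143}{29}\right) = \left(-46818\right) \frac{1066187}{29} = - \frac{49916742966}{29}$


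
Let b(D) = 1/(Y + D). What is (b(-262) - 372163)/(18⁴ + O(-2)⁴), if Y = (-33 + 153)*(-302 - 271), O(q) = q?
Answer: -25687434587/7246757824 ≈ -3.5447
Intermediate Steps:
Y = -68760 (Y = 120*(-573) = -68760)
b(D) = 1/(-68760 + D)
(b(-262) - 372163)/(18⁴ + O(-2)⁴) = (1/(-68760 - 262) - 372163)/(18⁴ + (-2)⁴) = (1/(-69022) - 372163)/(104976 + 16) = (-1/69022 - 372163)/104992 = -25687434587/69022*1/104992 = -25687434587/7246757824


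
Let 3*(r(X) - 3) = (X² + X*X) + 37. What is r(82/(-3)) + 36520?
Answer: 999902/27 ≈ 37033.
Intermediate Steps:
r(X) = 46/3 + 2*X²/3 (r(X) = 3 + ((X² + X*X) + 37)/3 = 3 + ((X² + X²) + 37)/3 = 3 + (2*X² + 37)/3 = 3 + (37 + 2*X²)/3 = 3 + (37/3 + 2*X²/3) = 46/3 + 2*X²/3)
r(82/(-3)) + 36520 = (46/3 + 2*(82/(-3))²/3) + 36520 = (46/3 + 2*(82*(-⅓))²/3) + 36520 = (46/3 + 2*(-82/3)²/3) + 36520 = (46/3 + (⅔)*(6724/9)) + 36520 = (46/3 + 13448/27) + 36520 = 13862/27 + 36520 = 999902/27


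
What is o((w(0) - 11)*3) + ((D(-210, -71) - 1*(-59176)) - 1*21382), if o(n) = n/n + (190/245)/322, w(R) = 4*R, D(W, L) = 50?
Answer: 298559224/7889 ≈ 37845.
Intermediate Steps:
o(n) = 7908/7889 (o(n) = 1 + (190*(1/245))*(1/322) = 1 + (38/49)*(1/322) = 1 + 19/7889 = 7908/7889)
o((w(0) - 11)*3) + ((D(-210, -71) - 1*(-59176)) - 1*21382) = 7908/7889 + ((50 - 1*(-59176)) - 1*21382) = 7908/7889 + ((50 + 59176) - 21382) = 7908/7889 + (59226 - 21382) = 7908/7889 + 37844 = 298559224/7889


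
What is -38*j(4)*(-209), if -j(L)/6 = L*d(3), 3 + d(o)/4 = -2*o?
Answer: 6861888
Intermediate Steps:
d(o) = -12 - 8*o (d(o) = -12 + 4*(-2*o) = -12 - 8*o)
j(L) = 216*L (j(L) = -6*L*(-12 - 8*3) = -6*L*(-12 - 24) = -6*L*(-36) = -(-216)*L = 216*L)
-38*j(4)*(-209) = -8208*4*(-209) = -38*864*(-209) = -32832*(-209) = 6861888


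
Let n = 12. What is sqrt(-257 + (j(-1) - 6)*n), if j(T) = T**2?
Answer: I*sqrt(317) ≈ 17.805*I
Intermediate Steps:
sqrt(-257 + (j(-1) - 6)*n) = sqrt(-257 + ((-1)**2 - 6)*12) = sqrt(-257 + (1 - 6)*12) = sqrt(-257 - 5*12) = sqrt(-257 - 60) = sqrt(-317) = I*sqrt(317)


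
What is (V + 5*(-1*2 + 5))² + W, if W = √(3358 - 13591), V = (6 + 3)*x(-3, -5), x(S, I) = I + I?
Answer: 5625 + 3*I*√1137 ≈ 5625.0 + 101.16*I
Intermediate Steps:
x(S, I) = 2*I
V = -90 (V = (6 + 3)*(2*(-5)) = 9*(-10) = -90)
W = 3*I*√1137 (W = √(-10233) = 3*I*√1137 ≈ 101.16*I)
(V + 5*(-1*2 + 5))² + W = (-90 + 5*(-1*2 + 5))² + 3*I*√1137 = (-90 + 5*(-2 + 5))² + 3*I*√1137 = (-90 + 5*3)² + 3*I*√1137 = (-90 + 15)² + 3*I*√1137 = (-75)² + 3*I*√1137 = 5625 + 3*I*√1137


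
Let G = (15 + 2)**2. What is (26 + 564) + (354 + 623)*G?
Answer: 282943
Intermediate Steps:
G = 289 (G = 17**2 = 289)
(26 + 564) + (354 + 623)*G = (26 + 564) + (354 + 623)*289 = 590 + 977*289 = 590 + 282353 = 282943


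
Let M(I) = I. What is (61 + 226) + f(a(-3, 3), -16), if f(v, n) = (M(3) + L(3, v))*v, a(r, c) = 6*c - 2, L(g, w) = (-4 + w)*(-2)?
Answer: -49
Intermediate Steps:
L(g, w) = 8 - 2*w
a(r, c) = -2 + 6*c
f(v, n) = v*(11 - 2*v) (f(v, n) = (3 + (8 - 2*v))*v = (11 - 2*v)*v = v*(11 - 2*v))
(61 + 226) + f(a(-3, 3), -16) = (61 + 226) + (-2 + 6*3)*(11 - 2*(-2 + 6*3)) = 287 + (-2 + 18)*(11 - 2*(-2 + 18)) = 287 + 16*(11 - 2*16) = 287 + 16*(11 - 32) = 287 + 16*(-21) = 287 - 336 = -49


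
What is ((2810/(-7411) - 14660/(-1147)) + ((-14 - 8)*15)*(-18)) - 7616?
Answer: -14141276702/8500417 ≈ -1663.6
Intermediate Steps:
((2810/(-7411) - 14660/(-1147)) + ((-14 - 8)*15)*(-18)) - 7616 = ((2810*(-1/7411) - 14660*(-1/1147)) - 22*15*(-18)) - 7616 = ((-2810/7411 + 14660/1147) - 330*(-18)) - 7616 = (105422190/8500417 + 5940) - 7616 = 50597899170/8500417 - 7616 = -14141276702/8500417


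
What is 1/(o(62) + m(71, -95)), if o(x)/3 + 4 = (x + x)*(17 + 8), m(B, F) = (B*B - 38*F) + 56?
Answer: 1/17995 ≈ 5.5571e-5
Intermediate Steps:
m(B, F) = 56 + B² - 38*F (m(B, F) = (B² - 38*F) + 56 = 56 + B² - 38*F)
o(x) = -12 + 150*x (o(x) = -12 + 3*((x + x)*(17 + 8)) = -12 + 3*((2*x)*25) = -12 + 3*(50*x) = -12 + 150*x)
1/(o(62) + m(71, -95)) = 1/((-12 + 150*62) + (56 + 71² - 38*(-95))) = 1/((-12 + 9300) + (56 + 5041 + 3610)) = 1/(9288 + 8707) = 1/17995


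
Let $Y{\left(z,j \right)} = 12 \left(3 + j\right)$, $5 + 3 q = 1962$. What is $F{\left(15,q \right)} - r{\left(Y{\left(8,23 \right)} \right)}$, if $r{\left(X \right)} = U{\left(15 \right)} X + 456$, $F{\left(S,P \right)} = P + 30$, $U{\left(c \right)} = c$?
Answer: $- \frac{13361}{3} \approx -4453.7$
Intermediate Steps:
$q = \frac{1957}{3}$ ($q = - \frac{5}{3} + \frac{1}{3} \cdot 1962 = - \frac{5}{3} + 654 = \frac{1957}{3} \approx 652.33$)
$Y{\left(z,j \right)} = 36 + 12 j$
$F{\left(S,P \right)} = 30 + P$
$r{\left(X \right)} = 456 + 15 X$ ($r{\left(X \right)} = 15 X + 456 = 456 + 15 X$)
$F{\left(15,q \right)} - r{\left(Y{\left(8,23 \right)} \right)} = \left(30 + \frac{1957}{3}\right) - \left(456 + 15 \left(36 + 12 \cdot 23\right)\right) = \frac{2047}{3} - \left(456 + 15 \left(36 + 276\right)\right) = \frac{2047}{3} - \left(456 + 15 \cdot 312\right) = \frac{2047}{3} - \left(456 + 4680\right) = \frac{2047}{3} - 5136 = - \frac{13361}{3}$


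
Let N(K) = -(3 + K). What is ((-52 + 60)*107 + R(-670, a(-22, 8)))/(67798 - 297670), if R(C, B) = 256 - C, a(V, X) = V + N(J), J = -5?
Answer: -297/38312 ≈ -0.0077521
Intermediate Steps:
N(K) = -3 - K
a(V, X) = 2 + V (a(V, X) = V + (-3 - 1*(-5)) = V + (-3 + 5) = V + 2 = 2 + V)
((-52 + 60)*107 + R(-670, a(-22, 8)))/(67798 - 297670) = ((-52 + 60)*107 + (256 - 1*(-670)))/(67798 - 297670) = (8*107 + (256 + 670))/(-229872) = (856 + 926)*(-1/229872) = 1782*(-1/229872) = -297/38312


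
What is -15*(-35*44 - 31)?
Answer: 23565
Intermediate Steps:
-15*(-35*44 - 31) = -15*(-1540 - 31) = -15*(-1571) = 23565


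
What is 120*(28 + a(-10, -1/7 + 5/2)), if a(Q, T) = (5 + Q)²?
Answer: 6360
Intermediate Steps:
120*(28 + a(-10, -1/7 + 5/2)) = 120*(28 + (5 - 10)²) = 120*(28 + (-5)²) = 120*(28 + 25) = 120*53 = 6360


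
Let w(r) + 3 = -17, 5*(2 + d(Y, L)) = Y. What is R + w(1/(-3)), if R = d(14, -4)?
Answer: -96/5 ≈ -19.200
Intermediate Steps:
d(Y, L) = -2 + Y/5
w(r) = -20 (w(r) = -3 - 17 = -20)
R = ⅘ (R = -2 + (⅕)*14 = -2 + 14/5 = ⅘ ≈ 0.80000)
R + w(1/(-3)) = ⅘ - 20 = -96/5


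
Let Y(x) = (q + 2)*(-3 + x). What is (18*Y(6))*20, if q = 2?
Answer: 4320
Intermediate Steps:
Y(x) = -12 + 4*x (Y(x) = (2 + 2)*(-3 + x) = 4*(-3 + x) = -12 + 4*x)
(18*Y(6))*20 = (18*(-12 + 4*6))*20 = (18*(-12 + 24))*20 = (18*12)*20 = 216*20 = 4320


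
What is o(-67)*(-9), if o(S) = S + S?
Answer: 1206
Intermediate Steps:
o(S) = 2*S
o(-67)*(-9) = (2*(-67))*(-9) = -134*(-9) = 1206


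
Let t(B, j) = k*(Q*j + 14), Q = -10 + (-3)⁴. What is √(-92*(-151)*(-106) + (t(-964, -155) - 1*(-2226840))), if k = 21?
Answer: √523477 ≈ 723.52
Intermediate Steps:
Q = 71 (Q = -10 + 81 = 71)
t(B, j) = 294 + 1491*j (t(B, j) = 21*(71*j + 14) = 21*(14 + 71*j) = 294 + 1491*j)
√(-92*(-151)*(-106) + (t(-964, -155) - 1*(-2226840))) = √(-92*(-151)*(-106) + ((294 + 1491*(-155)) - 1*(-2226840))) = √(13892*(-106) + ((294 - 231105) + 2226840)) = √(-1472552 + (-230811 + 2226840)) = √(-1472552 + 1996029) = √523477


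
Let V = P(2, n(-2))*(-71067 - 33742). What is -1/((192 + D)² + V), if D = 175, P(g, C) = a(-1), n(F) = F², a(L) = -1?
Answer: -1/239498 ≈ -4.1754e-6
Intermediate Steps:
P(g, C) = -1
V = 104809 (V = -(-71067 - 33742) = -1*(-104809) = 104809)
-1/((192 + D)² + V) = -1/((192 + 175)² + 104809) = -1/(367² + 104809) = -1/(134689 + 104809) = -1/239498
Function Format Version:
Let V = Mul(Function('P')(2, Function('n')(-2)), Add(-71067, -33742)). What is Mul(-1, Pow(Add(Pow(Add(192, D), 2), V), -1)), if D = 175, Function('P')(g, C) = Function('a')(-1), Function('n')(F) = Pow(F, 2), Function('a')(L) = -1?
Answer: Rational(-1, 239498) ≈ -4.1754e-6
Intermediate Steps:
Function('P')(g, C) = -1
V = 104809 (V = Mul(-1, Add(-71067, -33742)) = Mul(-1, -104809) = 104809)
Mul(-1, Pow(Add(Pow(Add(192, D), 2), V), -1)) = Mul(-1, Pow(Add(Pow(Add(192, 175), 2), 104809), -1)) = Mul(-1, Pow(Add(Pow(367, 2), 104809), -1)) = Mul(-1, Pow(Add(134689, 104809), -1)) = Mul(-1, Pow(239498, -1)) = Mul(-1, Rational(1, 239498)) = Rational(-1, 239498)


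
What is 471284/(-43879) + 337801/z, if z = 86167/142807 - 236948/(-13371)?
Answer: 2571492391818950941/139574998280077 ≈ 18424.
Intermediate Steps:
z = 34989971993/1909472397 (z = 86167*(1/142807) - 236948*(-1/13371) = 86167/142807 + 236948/13371 = 34989971993/1909472397 ≈ 18.324)
471284/(-43879) + 337801/z = 471284/(-43879) + 337801/(34989971993/1909472397) = 471284*(-1/43879) + 337801*(1909472397/34989971993) = -42844/3989 + 645021685178997/34989971993 = 2571492391818950941/139574998280077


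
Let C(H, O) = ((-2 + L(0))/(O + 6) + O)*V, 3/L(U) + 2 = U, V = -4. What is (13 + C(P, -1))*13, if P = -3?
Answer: 1287/5 ≈ 257.40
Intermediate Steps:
L(U) = 3/(-2 + U)
C(H, O) = -4*O + 14/(6 + O) (C(H, O) = ((-2 + 3/(-2 + 0))/(O + 6) + O)*(-4) = ((-2 + 3/(-2))/(6 + O) + O)*(-4) = ((-2 + 3*(-½))/(6 + O) + O)*(-4) = ((-2 - 3/2)/(6 + O) + O)*(-4) = (-7/(2*(6 + O)) + O)*(-4) = (O - 7/(2*(6 + O)))*(-4) = -4*O + 14/(6 + O))
(13 + C(P, -1))*13 = (13 + 2*(7 - 12*(-1) - 2*(-1)²)/(6 - 1))*13 = (13 + 2*(7 + 12 - 2*1)/5)*13 = (13 + 2*(⅕)*(7 + 12 - 2))*13 = (13 + 2*(⅕)*17)*13 = (13 + 34/5)*13 = (99/5)*13 = 1287/5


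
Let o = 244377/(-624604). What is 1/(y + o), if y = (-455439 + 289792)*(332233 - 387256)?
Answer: 624604/5692887500007747 ≈ 1.0972e-10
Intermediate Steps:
y = 9114394881 (y = -165647*(-55023) = 9114394881)
o = -244377/624604 (o = 244377*(-1/624604) = -244377/624604 ≈ -0.39125)
1/(y + o) = 1/(9114394881 - 244377/624604) = 1/(5692887500007747/624604) = 624604/5692887500007747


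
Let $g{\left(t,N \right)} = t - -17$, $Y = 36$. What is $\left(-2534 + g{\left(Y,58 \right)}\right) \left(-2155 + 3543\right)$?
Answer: $-3443628$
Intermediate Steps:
$g{\left(t,N \right)} = 17 + t$ ($g{\left(t,N \right)} = t + 17 = 17 + t$)
$\left(-2534 + g{\left(Y,58 \right)}\right) \left(-2155 + 3543\right) = \left(-2534 + \left(17 + 36\right)\right) \left(-2155 + 3543\right) = \left(-2534 + 53\right) 1388 = \left(-2481\right) 1388 = -3443628$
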